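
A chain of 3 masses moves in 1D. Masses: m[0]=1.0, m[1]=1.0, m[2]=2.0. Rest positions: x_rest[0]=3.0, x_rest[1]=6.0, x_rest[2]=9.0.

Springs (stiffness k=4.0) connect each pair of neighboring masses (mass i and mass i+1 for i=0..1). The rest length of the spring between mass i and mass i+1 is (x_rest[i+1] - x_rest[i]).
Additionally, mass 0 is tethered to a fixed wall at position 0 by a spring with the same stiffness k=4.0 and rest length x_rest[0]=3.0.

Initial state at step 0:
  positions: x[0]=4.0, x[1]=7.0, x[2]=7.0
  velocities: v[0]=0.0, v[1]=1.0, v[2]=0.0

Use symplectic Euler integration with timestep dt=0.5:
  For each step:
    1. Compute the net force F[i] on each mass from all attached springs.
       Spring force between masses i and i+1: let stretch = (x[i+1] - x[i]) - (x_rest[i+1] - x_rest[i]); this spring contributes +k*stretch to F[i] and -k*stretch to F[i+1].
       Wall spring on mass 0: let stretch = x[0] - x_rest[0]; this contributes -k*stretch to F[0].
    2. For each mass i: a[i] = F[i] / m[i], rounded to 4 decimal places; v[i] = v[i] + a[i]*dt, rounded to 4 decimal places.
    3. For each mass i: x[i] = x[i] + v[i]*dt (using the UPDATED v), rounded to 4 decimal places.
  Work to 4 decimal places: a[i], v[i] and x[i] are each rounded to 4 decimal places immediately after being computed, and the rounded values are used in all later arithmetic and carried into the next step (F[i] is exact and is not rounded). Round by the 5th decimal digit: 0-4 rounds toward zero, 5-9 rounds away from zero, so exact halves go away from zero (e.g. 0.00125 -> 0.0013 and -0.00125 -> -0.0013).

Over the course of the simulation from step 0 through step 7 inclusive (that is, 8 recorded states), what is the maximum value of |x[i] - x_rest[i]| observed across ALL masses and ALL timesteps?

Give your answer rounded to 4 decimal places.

Step 0: x=[4.0000 7.0000 7.0000] v=[0.0000 1.0000 0.0000]
Step 1: x=[3.0000 4.5000 8.5000] v=[-2.0000 -5.0000 3.0000]
Step 2: x=[0.5000 4.5000 9.5000] v=[-5.0000 0.0000 2.0000]
Step 3: x=[1.5000 5.5000 9.5000] v=[2.0000 2.0000 0.0000]
Step 4: x=[5.0000 6.5000 9.0000] v=[7.0000 2.0000 -1.0000]
Step 5: x=[5.0000 8.5000 8.7500] v=[0.0000 4.0000 -0.5000]
Step 6: x=[3.5000 7.2500 9.8750] v=[-3.0000 -2.5000 2.2500]
Step 7: x=[2.2500 4.8750 11.1875] v=[-2.5000 -4.7500 2.6250]
Max displacement = 2.5000

Answer: 2.5000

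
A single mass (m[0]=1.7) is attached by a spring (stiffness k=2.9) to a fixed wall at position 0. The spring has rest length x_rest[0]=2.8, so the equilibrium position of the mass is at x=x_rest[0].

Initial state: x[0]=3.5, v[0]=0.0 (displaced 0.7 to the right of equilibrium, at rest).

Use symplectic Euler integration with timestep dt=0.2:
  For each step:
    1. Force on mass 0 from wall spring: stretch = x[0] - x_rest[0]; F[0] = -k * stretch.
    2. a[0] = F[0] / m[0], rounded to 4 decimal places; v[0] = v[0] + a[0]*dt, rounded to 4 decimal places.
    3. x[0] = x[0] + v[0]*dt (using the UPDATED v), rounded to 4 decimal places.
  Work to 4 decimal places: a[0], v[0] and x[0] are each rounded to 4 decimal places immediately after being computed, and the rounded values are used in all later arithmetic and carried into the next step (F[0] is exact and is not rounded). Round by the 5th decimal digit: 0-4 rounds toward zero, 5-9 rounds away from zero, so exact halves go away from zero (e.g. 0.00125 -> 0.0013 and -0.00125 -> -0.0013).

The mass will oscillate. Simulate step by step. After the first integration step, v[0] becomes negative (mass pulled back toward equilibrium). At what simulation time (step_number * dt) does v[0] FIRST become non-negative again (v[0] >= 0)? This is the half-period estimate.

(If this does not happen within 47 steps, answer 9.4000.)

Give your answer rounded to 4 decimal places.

Answer: 2.4000

Derivation:
Step 0: x=[3.5000] v=[0.0000]
Step 1: x=[3.4522] v=[-0.2388]
Step 2: x=[3.3599] v=[-0.4613]
Step 3: x=[3.2294] v=[-0.6523]
Step 4: x=[3.0696] v=[-0.7988]
Step 5: x=[2.8914] v=[-0.8908]
Step 6: x=[2.7070] v=[-0.9220]
Step 7: x=[2.5289] v=[-0.8903]
Step 8: x=[2.3693] v=[-0.7978]
Step 9: x=[2.2391] v=[-0.6509]
Step 10: x=[2.1472] v=[-0.4595]
Step 11: x=[2.0998] v=[-0.2368]
Step 12: x=[2.1002] v=[0.0021]
First v>=0 after going negative at step 12, time=2.4000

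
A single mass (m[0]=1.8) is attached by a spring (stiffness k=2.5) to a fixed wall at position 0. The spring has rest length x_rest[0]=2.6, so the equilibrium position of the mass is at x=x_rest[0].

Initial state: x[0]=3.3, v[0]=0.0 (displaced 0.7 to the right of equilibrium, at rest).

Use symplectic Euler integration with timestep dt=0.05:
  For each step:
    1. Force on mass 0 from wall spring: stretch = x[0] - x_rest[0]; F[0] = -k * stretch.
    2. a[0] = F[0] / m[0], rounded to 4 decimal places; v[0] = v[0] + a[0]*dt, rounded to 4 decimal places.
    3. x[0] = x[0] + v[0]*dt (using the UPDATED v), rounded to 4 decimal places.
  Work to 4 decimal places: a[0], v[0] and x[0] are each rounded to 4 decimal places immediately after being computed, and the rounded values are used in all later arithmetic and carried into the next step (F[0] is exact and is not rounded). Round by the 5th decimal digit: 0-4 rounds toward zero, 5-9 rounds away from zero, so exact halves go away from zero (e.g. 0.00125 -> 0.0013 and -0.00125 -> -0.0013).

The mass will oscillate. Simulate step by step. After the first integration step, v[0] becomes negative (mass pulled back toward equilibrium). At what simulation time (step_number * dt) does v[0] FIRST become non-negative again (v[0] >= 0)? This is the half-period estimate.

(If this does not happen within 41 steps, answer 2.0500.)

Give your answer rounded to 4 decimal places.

Answer: 2.0500

Derivation:
Step 0: x=[3.3000] v=[0.0000]
Step 1: x=[3.2976] v=[-0.0486]
Step 2: x=[3.2928] v=[-0.0970]
Step 3: x=[3.2855] v=[-0.1451]
Step 4: x=[3.2759] v=[-0.1927]
Step 5: x=[3.2639] v=[-0.2396]
Step 6: x=[3.2496] v=[-0.2857]
Step 7: x=[3.2331] v=[-0.3308]
Step 8: x=[3.2144] v=[-0.3748]
Step 9: x=[3.1935] v=[-0.4175]
Step 10: x=[3.1706] v=[-0.4587]
Step 11: x=[3.1457] v=[-0.4983]
Step 12: x=[3.1189] v=[-0.5362]
Step 13: x=[3.0903] v=[-0.5722]
Step 14: x=[3.0600] v=[-0.6063]
Step 15: x=[3.0281] v=[-0.6382]
Step 16: x=[2.9947] v=[-0.6679]
Step 17: x=[2.9599] v=[-0.6953]
Step 18: x=[2.9239] v=[-0.7203]
Step 19: x=[2.8868] v=[-0.7428]
Step 20: x=[2.8487] v=[-0.7627]
Step 21: x=[2.8097] v=[-0.7800]
Step 22: x=[2.7700] v=[-0.7946]
Step 23: x=[2.7297] v=[-0.8064]
Step 24: x=[2.6889] v=[-0.8154]
Step 25: x=[2.6478] v=[-0.8216]
Step 26: x=[2.6066] v=[-0.8249]
Step 27: x=[2.5653] v=[-0.8254]
Step 28: x=[2.5242] v=[-0.8230]
Step 29: x=[2.4833] v=[-0.8177]
Step 30: x=[2.4428] v=[-0.8096]
Step 31: x=[2.4029] v=[-0.7987]
Step 32: x=[2.3637] v=[-0.7850]
Step 33: x=[2.3253] v=[-0.7686]
Step 34: x=[2.2878] v=[-0.7495]
Step 35: x=[2.2514] v=[-0.7278]
Step 36: x=[2.2162] v=[-0.7036]
Step 37: x=[2.1824] v=[-0.6769]
Step 38: x=[2.1500] v=[-0.6479]
Step 39: x=[2.1192] v=[-0.6167]
Step 40: x=[2.0900] v=[-0.5833]
Step 41: x=[2.0626] v=[-0.5479]
v[0] did not become non-negative within 41 steps; using fallback time=2.0500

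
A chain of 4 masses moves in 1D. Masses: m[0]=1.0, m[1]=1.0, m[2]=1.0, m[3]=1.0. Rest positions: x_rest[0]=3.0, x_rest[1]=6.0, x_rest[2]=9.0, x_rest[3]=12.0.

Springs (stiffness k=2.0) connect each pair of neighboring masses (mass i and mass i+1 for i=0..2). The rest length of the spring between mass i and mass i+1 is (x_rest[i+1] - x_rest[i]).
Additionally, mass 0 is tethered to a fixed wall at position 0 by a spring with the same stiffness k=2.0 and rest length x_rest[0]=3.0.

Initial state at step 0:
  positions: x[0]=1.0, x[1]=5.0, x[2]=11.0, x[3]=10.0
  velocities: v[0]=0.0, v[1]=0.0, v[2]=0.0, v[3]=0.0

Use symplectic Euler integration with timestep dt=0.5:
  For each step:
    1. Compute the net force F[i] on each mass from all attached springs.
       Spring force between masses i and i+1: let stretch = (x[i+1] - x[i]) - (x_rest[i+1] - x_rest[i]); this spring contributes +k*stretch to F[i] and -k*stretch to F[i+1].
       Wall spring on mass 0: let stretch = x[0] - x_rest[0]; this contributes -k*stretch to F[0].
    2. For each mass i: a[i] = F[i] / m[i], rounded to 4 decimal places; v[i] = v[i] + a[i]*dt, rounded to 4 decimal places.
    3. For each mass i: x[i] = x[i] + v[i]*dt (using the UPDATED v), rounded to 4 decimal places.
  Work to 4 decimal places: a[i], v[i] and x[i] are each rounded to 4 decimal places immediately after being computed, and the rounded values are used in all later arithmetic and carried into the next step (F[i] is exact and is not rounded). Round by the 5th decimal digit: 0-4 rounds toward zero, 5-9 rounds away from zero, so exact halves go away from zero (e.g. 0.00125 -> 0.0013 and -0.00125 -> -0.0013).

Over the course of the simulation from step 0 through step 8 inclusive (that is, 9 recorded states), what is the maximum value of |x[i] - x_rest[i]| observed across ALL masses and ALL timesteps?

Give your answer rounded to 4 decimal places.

Step 0: x=[1.0000 5.0000 11.0000 10.0000] v=[0.0000 0.0000 0.0000 0.0000]
Step 1: x=[2.5000 6.0000 7.5000 12.0000] v=[3.0000 2.0000 -7.0000 4.0000]
Step 2: x=[4.5000 6.0000 5.5000 13.2500] v=[4.0000 0.0000 -4.0000 2.5000]
Step 3: x=[5.0000 5.0000 7.6250 12.1250] v=[1.0000 -2.0000 4.2500 -2.2500]
Step 4: x=[3.0000 5.3125 10.6875 10.2500] v=[-4.0000 0.6250 6.1250 -3.7500]
Step 5: x=[0.6563 7.1563 10.8438 10.0938] v=[-4.6875 3.6875 0.3125 -0.3125]
Step 6: x=[1.2344 7.5938 8.7813 11.8126] v=[1.1562 0.8750 -4.1250 3.4375]
Step 7: x=[4.3750 5.4454 7.6407 13.5157] v=[6.2812 -4.2969 -2.2812 3.4062]
Step 8: x=[5.8633 3.8594 8.3400 13.7813] v=[2.9766 -3.1720 1.3985 0.5312]
Max displacement = 3.5000

Answer: 3.5000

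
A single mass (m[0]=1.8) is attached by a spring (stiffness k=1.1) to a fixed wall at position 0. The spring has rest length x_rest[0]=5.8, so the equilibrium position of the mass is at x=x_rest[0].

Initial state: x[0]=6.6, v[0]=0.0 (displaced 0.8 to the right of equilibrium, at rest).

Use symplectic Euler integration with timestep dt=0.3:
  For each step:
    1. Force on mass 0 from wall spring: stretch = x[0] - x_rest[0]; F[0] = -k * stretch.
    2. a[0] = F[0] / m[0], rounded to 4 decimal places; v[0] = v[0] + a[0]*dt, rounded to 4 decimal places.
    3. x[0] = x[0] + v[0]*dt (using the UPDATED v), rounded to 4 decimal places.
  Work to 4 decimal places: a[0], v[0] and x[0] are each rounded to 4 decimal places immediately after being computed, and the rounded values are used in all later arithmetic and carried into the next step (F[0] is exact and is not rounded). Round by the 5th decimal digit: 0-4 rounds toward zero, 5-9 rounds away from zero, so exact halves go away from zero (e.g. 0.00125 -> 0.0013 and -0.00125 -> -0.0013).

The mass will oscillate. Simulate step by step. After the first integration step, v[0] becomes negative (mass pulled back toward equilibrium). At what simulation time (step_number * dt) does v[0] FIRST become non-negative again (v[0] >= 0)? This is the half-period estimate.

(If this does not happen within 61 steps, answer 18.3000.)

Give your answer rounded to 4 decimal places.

Step 0: x=[6.6000] v=[0.0000]
Step 1: x=[6.5560] v=[-0.1467]
Step 2: x=[6.4704] v=[-0.2853]
Step 3: x=[6.3479] v=[-0.4082]
Step 4: x=[6.1953] v=[-0.5086]
Step 5: x=[6.0210] v=[-0.5811]
Step 6: x=[5.8345] v=[-0.6216]
Step 7: x=[5.6461] v=[-0.6279]
Step 8: x=[5.4662] v=[-0.5997]
Step 9: x=[5.3047] v=[-0.5385]
Step 10: x=[5.1704] v=[-0.4477]
Step 11: x=[5.0707] v=[-0.3323]
Step 12: x=[5.0111] v=[-0.1986]
Step 13: x=[4.9949] v=[-0.0540]
Step 14: x=[5.0230] v=[0.0936]
First v>=0 after going negative at step 14, time=4.2000

Answer: 4.2000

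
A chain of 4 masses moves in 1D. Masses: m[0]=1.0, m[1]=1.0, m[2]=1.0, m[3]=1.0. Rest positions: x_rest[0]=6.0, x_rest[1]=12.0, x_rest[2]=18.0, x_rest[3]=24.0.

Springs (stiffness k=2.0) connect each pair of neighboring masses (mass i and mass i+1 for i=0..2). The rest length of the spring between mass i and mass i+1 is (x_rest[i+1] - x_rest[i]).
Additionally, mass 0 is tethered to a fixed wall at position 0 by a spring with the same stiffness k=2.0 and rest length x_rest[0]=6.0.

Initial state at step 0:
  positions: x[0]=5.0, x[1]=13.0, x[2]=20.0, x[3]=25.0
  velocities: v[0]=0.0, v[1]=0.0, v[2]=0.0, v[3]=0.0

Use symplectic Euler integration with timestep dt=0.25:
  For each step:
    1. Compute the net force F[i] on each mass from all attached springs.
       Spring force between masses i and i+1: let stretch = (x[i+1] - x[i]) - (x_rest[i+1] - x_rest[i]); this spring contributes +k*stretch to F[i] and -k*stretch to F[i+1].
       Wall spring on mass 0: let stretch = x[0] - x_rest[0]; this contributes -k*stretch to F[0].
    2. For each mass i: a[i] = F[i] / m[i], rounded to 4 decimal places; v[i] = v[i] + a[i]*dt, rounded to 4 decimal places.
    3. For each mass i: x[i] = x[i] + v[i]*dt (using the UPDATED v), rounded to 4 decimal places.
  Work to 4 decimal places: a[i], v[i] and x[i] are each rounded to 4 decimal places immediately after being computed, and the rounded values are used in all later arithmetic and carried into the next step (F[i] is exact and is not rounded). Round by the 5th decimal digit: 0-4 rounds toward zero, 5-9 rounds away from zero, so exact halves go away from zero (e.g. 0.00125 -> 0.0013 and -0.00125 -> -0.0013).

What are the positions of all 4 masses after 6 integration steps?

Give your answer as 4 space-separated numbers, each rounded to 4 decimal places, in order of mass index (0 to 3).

Step 0: x=[5.0000 13.0000 20.0000 25.0000] v=[0.0000 0.0000 0.0000 0.0000]
Step 1: x=[5.3750 12.8750 19.7500 25.1250] v=[1.5000 -0.5000 -1.0000 0.5000]
Step 2: x=[6.0156 12.6719 19.3125 25.3281] v=[2.5625 -0.8125 -1.7500 0.8125]
Step 3: x=[6.7363 12.4668 18.7969 25.5293] v=[2.8829 -0.8204 -2.0625 0.8047]
Step 4: x=[7.3313 12.3367 18.3316 25.6389] v=[2.3800 -0.5206 -1.8614 0.4385]
Step 5: x=[7.6356 12.3302 18.0303 25.5851] v=[1.2171 -0.0259 -1.2052 -0.2152]
Step 6: x=[7.5723 12.4494 17.9608 25.3370] v=[-0.2534 0.4769 -0.2779 -0.9926]

Answer: 7.5723 12.4494 17.9608 25.3370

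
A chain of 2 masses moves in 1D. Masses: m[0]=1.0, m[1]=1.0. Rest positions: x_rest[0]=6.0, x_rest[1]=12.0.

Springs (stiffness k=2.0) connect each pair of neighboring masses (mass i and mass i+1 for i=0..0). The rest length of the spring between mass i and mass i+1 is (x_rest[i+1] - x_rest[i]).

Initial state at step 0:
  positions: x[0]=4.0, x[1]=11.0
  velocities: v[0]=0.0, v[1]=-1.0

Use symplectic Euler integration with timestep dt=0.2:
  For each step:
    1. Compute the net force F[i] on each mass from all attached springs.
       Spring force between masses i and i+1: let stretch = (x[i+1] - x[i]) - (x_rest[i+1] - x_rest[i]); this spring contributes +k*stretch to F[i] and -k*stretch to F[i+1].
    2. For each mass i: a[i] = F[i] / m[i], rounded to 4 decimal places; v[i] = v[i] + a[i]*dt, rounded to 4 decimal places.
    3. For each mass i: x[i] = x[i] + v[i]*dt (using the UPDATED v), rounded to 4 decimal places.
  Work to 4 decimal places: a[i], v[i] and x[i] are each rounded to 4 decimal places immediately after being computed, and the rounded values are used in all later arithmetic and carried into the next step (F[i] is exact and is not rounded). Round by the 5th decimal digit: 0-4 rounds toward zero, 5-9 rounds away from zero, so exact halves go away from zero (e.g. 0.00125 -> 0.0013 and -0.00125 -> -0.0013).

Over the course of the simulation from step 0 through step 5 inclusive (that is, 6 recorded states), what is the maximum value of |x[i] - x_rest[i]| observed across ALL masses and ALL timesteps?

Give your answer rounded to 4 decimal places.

Step 0: x=[4.0000 11.0000] v=[0.0000 -1.0000]
Step 1: x=[4.0800 10.7200] v=[0.4000 -1.4000]
Step 2: x=[4.2112 10.3888] v=[0.6560 -1.6560]
Step 3: x=[4.3566 10.0434] v=[0.7270 -1.7270]
Step 4: x=[4.4769 9.7231] v=[0.6017 -1.6017]
Step 5: x=[4.5369 9.4631] v=[0.3002 -1.3002]
Max displacement = 2.5369

Answer: 2.5369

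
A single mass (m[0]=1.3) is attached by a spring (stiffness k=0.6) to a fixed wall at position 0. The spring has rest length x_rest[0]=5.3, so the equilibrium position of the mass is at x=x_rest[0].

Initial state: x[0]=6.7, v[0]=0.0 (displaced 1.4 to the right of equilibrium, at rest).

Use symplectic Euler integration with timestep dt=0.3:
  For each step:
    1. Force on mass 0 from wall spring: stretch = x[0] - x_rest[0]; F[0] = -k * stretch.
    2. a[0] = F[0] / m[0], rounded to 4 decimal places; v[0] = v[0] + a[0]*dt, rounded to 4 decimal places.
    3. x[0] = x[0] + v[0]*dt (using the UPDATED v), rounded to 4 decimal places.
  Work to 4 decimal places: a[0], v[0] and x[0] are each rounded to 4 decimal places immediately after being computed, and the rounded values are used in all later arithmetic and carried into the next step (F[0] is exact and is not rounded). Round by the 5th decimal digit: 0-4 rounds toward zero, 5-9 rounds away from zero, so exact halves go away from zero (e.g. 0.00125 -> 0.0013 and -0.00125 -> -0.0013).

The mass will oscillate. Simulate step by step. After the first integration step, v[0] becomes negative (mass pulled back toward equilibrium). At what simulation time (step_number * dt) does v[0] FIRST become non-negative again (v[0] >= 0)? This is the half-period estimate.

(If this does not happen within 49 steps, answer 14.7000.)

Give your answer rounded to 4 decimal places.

Step 0: x=[6.7000] v=[0.0000]
Step 1: x=[6.6418] v=[-0.1939]
Step 2: x=[6.5279] v=[-0.3797]
Step 3: x=[6.3630] v=[-0.5497]
Step 4: x=[6.1539] v=[-0.6969]
Step 5: x=[5.9094] v=[-0.8151]
Step 6: x=[5.6396] v=[-0.8995]
Step 7: x=[5.3557] v=[-0.9465]
Step 8: x=[5.0694] v=[-0.9542]
Step 9: x=[4.7927] v=[-0.9223]
Step 10: x=[4.5371] v=[-0.8521]
Step 11: x=[4.3132] v=[-0.7465]
Step 12: x=[4.1302] v=[-0.6099]
Step 13: x=[3.9958] v=[-0.4479]
Step 14: x=[3.9156] v=[-0.2673]
Step 15: x=[3.8929] v=[-0.0756]
Step 16: x=[3.9287] v=[0.1192]
First v>=0 after going negative at step 16, time=4.8000

Answer: 4.8000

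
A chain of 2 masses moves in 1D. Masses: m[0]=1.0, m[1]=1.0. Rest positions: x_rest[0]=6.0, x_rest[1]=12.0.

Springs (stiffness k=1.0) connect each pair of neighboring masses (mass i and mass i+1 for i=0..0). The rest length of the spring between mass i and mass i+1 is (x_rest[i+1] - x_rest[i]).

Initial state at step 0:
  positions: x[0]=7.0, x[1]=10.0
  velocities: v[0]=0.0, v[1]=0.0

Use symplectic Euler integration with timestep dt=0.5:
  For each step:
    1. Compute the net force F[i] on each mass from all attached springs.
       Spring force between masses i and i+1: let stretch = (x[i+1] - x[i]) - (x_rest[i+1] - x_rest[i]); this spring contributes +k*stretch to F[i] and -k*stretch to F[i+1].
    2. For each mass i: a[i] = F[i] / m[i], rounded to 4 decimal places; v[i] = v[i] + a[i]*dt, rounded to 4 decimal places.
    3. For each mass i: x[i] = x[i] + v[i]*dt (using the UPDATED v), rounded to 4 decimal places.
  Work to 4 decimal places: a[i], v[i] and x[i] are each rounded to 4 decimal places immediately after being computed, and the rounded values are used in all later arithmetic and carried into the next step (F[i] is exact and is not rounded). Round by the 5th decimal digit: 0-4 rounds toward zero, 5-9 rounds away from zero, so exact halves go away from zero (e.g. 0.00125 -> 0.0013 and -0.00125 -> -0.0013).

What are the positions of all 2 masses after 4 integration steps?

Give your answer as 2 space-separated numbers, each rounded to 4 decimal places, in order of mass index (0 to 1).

Answer: 3.9063 13.0938

Derivation:
Step 0: x=[7.0000 10.0000] v=[0.0000 0.0000]
Step 1: x=[6.2500 10.7500] v=[-1.5000 1.5000]
Step 2: x=[5.1250 11.8750] v=[-2.2500 2.2500]
Step 3: x=[4.1875 12.8125] v=[-1.8750 1.8750]
Step 4: x=[3.9063 13.0938] v=[-0.5625 0.5625]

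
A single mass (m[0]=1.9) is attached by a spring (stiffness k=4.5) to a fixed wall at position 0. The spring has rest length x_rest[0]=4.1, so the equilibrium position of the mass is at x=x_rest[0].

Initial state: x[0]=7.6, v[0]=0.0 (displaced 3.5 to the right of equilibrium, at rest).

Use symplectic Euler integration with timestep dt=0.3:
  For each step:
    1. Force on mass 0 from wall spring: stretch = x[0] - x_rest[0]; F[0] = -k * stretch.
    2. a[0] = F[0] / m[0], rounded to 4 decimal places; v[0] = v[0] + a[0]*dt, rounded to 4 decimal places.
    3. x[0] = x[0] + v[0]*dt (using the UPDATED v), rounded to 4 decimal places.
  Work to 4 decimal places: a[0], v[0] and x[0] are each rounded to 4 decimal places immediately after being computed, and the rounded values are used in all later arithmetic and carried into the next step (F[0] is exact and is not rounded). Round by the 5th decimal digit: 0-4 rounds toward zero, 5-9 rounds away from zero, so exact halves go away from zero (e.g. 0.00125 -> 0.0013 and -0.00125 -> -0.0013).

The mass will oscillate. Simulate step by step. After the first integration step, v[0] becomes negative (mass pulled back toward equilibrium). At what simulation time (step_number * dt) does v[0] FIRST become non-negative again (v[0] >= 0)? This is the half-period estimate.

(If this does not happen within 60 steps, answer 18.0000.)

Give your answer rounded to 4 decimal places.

Answer: 2.1000

Derivation:
Step 0: x=[7.6000] v=[0.0000]
Step 1: x=[6.8539] v=[-2.4869]
Step 2: x=[5.5208] v=[-4.4436]
Step 3: x=[3.8849] v=[-5.4531]
Step 4: x=[2.2948] v=[-5.3003]
Step 5: x=[1.0895] v=[-4.0177]
Step 6: x=[0.5259] v=[-1.8787]
Step 7: x=[0.7241] v=[0.6608]
First v>=0 after going negative at step 7, time=2.1000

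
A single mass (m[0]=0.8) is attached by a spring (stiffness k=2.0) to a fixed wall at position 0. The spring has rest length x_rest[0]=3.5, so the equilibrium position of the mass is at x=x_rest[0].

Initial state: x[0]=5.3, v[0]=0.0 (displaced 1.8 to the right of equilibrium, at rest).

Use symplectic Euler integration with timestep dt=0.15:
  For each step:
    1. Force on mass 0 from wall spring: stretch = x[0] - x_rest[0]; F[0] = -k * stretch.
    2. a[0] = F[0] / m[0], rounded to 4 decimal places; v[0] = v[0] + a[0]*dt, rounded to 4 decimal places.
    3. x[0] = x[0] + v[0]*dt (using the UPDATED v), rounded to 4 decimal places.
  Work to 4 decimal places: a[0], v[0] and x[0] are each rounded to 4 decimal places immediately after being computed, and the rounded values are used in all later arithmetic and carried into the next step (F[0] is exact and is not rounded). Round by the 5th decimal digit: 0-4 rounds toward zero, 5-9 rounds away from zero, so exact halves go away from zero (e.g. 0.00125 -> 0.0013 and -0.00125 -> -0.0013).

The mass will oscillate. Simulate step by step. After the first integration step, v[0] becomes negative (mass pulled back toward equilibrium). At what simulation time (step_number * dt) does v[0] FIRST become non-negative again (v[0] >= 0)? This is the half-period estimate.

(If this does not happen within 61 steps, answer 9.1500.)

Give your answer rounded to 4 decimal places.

Step 0: x=[5.3000] v=[0.0000]
Step 1: x=[5.1988] v=[-0.6750]
Step 2: x=[5.0020] v=[-1.3121]
Step 3: x=[4.7207] v=[-1.8754]
Step 4: x=[4.3707] v=[-2.3332]
Step 5: x=[3.9717] v=[-2.6597]
Step 6: x=[3.5462] v=[-2.8366]
Step 7: x=[3.1181] v=[-2.8539]
Step 8: x=[2.7115] v=[-2.7107]
Step 9: x=[2.3493] v=[-2.4150]
Step 10: x=[2.0518] v=[-1.9835]
Step 11: x=[1.8357] v=[-1.4404]
Step 12: x=[1.7133] v=[-0.8163]
Step 13: x=[1.6914] v=[-0.1463]
Step 14: x=[1.7712] v=[0.5319]
First v>=0 after going negative at step 14, time=2.1000

Answer: 2.1000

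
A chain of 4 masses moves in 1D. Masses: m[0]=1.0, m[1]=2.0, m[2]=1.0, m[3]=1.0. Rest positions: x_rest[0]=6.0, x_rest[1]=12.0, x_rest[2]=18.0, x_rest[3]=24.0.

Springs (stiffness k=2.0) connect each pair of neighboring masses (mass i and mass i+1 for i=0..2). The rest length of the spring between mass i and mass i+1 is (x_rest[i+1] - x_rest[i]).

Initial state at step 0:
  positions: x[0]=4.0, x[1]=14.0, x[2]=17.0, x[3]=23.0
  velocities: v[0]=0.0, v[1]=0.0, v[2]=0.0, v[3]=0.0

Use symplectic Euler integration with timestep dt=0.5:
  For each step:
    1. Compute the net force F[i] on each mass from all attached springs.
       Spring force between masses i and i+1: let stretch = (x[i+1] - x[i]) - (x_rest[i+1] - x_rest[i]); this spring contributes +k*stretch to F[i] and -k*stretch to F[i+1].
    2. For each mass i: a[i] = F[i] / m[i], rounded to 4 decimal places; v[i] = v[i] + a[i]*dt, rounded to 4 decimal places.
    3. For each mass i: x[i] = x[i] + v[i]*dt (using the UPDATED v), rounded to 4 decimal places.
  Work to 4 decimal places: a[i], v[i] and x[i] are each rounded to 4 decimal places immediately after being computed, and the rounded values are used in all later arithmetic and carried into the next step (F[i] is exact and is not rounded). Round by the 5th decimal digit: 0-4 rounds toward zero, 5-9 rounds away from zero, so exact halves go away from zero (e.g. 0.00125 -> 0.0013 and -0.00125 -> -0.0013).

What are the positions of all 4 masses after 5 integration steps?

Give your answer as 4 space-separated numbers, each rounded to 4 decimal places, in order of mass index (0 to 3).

Step 0: x=[4.0000 14.0000 17.0000 23.0000] v=[0.0000 0.0000 0.0000 0.0000]
Step 1: x=[6.0000 12.2500 18.5000 23.0000] v=[4.0000 -3.5000 3.0000 0.0000]
Step 2: x=[8.1250 10.5000 19.1250 23.7500] v=[4.2500 -3.5000 1.2500 1.5000]
Step 3: x=[8.4375 10.3125 17.7500 25.1875] v=[0.6250 -0.3750 -2.7500 2.8750]
Step 4: x=[6.6875 11.5157 16.3750 25.9063] v=[-3.5000 2.4063 -2.7500 1.4375]
Step 5: x=[4.3516 12.7267 17.3360 24.8594] v=[-4.6718 2.4219 1.9220 -2.0938]

Answer: 4.3516 12.7267 17.3360 24.8594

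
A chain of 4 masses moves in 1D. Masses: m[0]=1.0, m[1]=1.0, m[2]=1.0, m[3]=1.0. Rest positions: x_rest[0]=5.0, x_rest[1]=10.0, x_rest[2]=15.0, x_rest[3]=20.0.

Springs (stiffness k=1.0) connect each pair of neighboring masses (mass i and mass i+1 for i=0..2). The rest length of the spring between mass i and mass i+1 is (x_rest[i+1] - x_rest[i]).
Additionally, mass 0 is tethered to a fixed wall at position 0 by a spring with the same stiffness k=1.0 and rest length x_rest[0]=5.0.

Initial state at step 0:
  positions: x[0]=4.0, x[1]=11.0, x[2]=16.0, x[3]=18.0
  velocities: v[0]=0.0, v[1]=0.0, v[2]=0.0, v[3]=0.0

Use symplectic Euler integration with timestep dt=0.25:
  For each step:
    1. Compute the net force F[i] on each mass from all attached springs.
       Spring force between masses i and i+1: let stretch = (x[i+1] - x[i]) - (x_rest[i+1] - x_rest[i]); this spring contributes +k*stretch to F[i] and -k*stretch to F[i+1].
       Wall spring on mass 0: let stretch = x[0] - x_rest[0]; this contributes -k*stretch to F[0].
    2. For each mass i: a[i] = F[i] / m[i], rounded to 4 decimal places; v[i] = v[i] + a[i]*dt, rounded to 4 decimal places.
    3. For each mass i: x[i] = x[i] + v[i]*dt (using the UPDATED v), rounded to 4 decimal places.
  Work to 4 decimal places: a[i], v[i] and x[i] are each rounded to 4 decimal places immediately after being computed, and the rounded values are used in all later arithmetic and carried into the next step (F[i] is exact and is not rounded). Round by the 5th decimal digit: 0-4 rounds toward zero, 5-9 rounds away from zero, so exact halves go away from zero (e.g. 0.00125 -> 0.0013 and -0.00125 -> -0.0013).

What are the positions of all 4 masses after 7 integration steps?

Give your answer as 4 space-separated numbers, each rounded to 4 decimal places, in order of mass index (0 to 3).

Answer: 6.2219 9.0593 13.4609 20.8946

Derivation:
Step 0: x=[4.0000 11.0000 16.0000 18.0000] v=[0.0000 0.0000 0.0000 0.0000]
Step 1: x=[4.1875 10.8750 15.8125 18.1875] v=[0.7500 -0.5000 -0.7500 0.7500]
Step 2: x=[4.5313 10.6406 15.4649 18.5391] v=[1.3750 -0.9375 -1.3906 1.4063]
Step 3: x=[4.9737 10.3259 15.0079 19.0111] v=[1.7695 -1.2588 -1.8281 1.8878]
Step 4: x=[5.4397 9.9693 14.5085 19.5454] v=[1.8641 -1.4264 -1.9978 2.1370]
Step 5: x=[5.8489 9.6133 14.0402 20.0774] v=[1.6366 -1.4240 -1.8734 2.1278]
Step 6: x=[6.1278 9.2987 13.6725 20.5445] v=[1.1155 -1.2584 -1.4708 1.8685]
Step 7: x=[6.2219 9.0593 13.4609 20.8946] v=[0.3763 -0.9577 -0.8463 1.4005]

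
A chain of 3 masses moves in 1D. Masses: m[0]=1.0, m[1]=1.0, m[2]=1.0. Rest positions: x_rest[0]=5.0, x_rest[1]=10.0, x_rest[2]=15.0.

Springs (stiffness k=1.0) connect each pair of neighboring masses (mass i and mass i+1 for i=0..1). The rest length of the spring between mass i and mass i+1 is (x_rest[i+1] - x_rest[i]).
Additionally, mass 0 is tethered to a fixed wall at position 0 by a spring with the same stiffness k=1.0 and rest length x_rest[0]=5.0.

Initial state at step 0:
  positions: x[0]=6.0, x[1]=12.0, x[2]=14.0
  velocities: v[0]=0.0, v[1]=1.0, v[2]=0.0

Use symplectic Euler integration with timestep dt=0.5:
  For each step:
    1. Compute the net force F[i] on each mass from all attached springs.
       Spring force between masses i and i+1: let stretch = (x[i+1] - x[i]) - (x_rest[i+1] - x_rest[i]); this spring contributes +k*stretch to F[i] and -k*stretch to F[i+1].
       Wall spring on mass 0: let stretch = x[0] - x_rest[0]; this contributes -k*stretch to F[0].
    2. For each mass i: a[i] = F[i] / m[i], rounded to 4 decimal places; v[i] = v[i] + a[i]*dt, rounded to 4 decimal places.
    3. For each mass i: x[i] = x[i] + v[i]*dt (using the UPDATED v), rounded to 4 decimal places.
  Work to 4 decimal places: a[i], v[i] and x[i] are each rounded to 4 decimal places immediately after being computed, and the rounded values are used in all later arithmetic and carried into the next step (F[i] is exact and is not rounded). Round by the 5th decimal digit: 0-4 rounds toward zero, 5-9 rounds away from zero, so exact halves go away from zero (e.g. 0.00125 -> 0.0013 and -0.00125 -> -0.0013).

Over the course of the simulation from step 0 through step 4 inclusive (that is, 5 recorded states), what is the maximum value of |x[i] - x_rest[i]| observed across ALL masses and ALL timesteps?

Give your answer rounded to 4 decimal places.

Answer: 2.4649

Derivation:
Step 0: x=[6.0000 12.0000 14.0000] v=[0.0000 1.0000 0.0000]
Step 1: x=[6.0000 11.5000 14.7500] v=[0.0000 -1.0000 1.5000]
Step 2: x=[5.8750 10.4375 15.9375] v=[-0.2500 -2.1250 2.3750]
Step 3: x=[5.4219 9.6094 17.0000] v=[-0.9063 -1.6563 2.1250]
Step 4: x=[4.6602 9.5820 17.4649] v=[-1.5235 -0.0548 0.9297]
Max displacement = 2.4649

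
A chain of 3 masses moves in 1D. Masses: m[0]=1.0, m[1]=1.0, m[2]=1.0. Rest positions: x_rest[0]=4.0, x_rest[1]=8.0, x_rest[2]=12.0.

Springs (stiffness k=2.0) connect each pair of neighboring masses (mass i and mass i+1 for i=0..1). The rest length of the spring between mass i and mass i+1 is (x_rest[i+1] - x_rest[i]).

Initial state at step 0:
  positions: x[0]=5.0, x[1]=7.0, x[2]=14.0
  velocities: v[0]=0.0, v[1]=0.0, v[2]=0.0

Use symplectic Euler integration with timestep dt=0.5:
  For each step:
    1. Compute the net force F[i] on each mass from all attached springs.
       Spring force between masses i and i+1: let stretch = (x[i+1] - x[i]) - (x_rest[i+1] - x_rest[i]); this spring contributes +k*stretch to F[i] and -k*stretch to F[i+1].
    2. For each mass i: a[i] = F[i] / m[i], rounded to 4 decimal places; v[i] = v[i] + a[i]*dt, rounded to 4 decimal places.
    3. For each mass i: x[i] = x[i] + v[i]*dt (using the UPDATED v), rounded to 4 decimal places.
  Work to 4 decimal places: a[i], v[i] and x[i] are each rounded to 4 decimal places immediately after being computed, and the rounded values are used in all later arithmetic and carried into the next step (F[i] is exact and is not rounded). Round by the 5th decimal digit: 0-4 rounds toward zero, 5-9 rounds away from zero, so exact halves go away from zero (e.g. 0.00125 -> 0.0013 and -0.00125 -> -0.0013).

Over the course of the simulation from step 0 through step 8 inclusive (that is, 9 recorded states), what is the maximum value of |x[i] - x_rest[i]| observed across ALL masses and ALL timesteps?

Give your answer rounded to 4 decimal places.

Answer: 2.7500

Derivation:
Step 0: x=[5.0000 7.0000 14.0000] v=[0.0000 0.0000 0.0000]
Step 1: x=[4.0000 9.5000 12.5000] v=[-2.0000 5.0000 -3.0000]
Step 2: x=[3.7500 10.7500 11.5000] v=[-0.5000 2.5000 -2.0000]
Step 3: x=[5.0000 8.8750 12.1250] v=[2.5000 -3.7500 1.2500]
Step 4: x=[6.1875 6.6875 13.1250] v=[2.3750 -4.3750 2.0000]
Step 5: x=[5.6250 7.4688 12.9063] v=[-1.1250 1.5625 -0.4375]
Step 6: x=[3.9844 10.0469 11.9688] v=[-3.2812 5.1562 -1.8750]
Step 7: x=[3.3751 10.5547 12.0704] v=[-1.2187 1.0156 0.2031]
Step 8: x=[4.3556 8.2306 13.4141] v=[1.9609 -4.6483 2.6874]
Max displacement = 2.7500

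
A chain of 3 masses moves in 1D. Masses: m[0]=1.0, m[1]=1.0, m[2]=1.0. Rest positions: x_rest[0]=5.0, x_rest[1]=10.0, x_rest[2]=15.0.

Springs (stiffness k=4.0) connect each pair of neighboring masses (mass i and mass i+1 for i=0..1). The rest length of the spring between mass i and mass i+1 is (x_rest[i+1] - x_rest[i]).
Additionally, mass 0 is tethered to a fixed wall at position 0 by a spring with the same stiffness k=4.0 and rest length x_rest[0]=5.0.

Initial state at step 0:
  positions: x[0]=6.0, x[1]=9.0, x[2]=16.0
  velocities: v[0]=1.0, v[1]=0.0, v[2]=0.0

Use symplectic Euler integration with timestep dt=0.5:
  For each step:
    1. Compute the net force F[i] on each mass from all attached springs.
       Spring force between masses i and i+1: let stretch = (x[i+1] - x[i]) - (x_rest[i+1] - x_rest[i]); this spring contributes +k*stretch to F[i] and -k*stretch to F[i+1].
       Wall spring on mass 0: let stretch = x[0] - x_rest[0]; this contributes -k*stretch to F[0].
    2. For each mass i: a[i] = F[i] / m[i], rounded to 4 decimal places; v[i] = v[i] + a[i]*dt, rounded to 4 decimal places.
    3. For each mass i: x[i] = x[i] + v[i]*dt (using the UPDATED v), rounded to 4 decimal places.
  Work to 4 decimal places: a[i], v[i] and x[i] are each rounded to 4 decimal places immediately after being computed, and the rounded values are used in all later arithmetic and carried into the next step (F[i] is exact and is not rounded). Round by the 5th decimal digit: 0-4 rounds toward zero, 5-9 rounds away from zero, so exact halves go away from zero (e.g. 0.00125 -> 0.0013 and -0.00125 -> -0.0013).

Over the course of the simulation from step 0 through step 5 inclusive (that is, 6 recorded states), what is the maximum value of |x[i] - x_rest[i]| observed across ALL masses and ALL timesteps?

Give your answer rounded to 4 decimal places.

Answer: 3.0000

Derivation:
Step 0: x=[6.0000 9.0000 16.0000] v=[1.0000 0.0000 0.0000]
Step 1: x=[3.5000 13.0000 14.0000] v=[-5.0000 8.0000 -4.0000]
Step 2: x=[7.0000 8.5000 16.0000] v=[7.0000 -9.0000 4.0000]
Step 3: x=[5.0000 10.0000 15.5000] v=[-4.0000 3.0000 -1.0000]
Step 4: x=[3.0000 12.0000 14.5000] v=[-4.0000 4.0000 -2.0000]
Step 5: x=[7.0000 7.5000 16.0000] v=[8.0000 -9.0000 3.0000]
Max displacement = 3.0000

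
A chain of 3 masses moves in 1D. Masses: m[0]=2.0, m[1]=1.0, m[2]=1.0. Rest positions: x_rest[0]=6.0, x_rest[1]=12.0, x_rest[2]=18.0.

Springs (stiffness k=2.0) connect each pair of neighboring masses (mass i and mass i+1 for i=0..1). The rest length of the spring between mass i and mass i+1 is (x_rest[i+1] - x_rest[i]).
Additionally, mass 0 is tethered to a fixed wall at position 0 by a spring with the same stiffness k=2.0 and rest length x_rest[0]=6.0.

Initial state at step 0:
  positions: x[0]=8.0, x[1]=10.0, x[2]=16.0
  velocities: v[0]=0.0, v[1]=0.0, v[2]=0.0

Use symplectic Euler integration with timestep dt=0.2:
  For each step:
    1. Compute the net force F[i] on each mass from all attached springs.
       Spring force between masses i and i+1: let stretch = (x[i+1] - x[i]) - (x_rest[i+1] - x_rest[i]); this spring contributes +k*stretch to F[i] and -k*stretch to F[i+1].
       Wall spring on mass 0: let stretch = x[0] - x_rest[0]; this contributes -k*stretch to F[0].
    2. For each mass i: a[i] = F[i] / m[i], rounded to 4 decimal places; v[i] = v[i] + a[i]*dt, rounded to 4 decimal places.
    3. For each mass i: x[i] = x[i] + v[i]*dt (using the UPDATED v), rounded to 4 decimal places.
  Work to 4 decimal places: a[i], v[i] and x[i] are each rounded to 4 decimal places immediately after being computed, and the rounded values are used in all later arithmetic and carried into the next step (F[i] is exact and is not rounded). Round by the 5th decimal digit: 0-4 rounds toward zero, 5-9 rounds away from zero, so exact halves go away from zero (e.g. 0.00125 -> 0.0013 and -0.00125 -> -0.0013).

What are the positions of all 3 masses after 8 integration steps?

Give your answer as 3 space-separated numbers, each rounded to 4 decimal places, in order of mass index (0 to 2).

Step 0: x=[8.0000 10.0000 16.0000] v=[0.0000 0.0000 0.0000]
Step 1: x=[7.7600 10.3200 16.0000] v=[-1.2000 1.6000 0.0000]
Step 2: x=[7.3120 10.8896 16.0256] v=[-2.2400 2.8480 0.1280]
Step 3: x=[6.7146 11.5839 16.1203] v=[-2.9869 3.4714 0.4736]
Step 4: x=[6.0434 12.2515 16.3321] v=[-3.3560 3.3382 1.0590]
Step 5: x=[5.3788 12.7489 16.6975] v=[-3.3231 2.4872 1.8268]
Step 6: x=[4.7938 12.9726 17.2270] v=[-2.9248 1.1186 2.6474]
Step 7: x=[4.3442 12.8824 17.8961] v=[-2.2478 -0.4512 3.3456]
Step 8: x=[4.0624 12.5102 18.6441] v=[-1.4090 -1.8610 3.7401]

Answer: 4.0624 12.5102 18.6441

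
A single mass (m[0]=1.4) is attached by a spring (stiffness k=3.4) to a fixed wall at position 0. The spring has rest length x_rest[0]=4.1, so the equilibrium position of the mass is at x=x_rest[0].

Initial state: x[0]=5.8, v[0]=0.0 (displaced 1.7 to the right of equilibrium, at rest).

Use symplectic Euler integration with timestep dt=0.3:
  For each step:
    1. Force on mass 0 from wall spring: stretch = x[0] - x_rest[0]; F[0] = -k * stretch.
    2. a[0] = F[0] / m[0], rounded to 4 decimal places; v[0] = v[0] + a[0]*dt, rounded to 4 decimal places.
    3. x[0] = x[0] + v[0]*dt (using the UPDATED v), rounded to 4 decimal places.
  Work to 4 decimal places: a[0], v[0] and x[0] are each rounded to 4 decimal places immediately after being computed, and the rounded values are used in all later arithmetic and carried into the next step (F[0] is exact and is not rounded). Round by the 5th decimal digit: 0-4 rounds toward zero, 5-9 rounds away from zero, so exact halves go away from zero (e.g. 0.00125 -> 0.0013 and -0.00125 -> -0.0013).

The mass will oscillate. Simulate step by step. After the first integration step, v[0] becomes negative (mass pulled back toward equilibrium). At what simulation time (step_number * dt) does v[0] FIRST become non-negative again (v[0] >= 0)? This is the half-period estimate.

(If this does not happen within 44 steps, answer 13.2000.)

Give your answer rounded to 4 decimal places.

Answer: 2.1000

Derivation:
Step 0: x=[5.8000] v=[0.0000]
Step 1: x=[5.4284] v=[-1.2386]
Step 2: x=[4.7665] v=[-2.2064]
Step 3: x=[3.9589] v=[-2.6920]
Step 4: x=[3.1821] v=[-2.5892]
Step 5: x=[2.6060] v=[-1.9204]
Step 6: x=[2.3564] v=[-0.8319]
Step 7: x=[2.4880] v=[0.4385]
First v>=0 after going negative at step 7, time=2.1000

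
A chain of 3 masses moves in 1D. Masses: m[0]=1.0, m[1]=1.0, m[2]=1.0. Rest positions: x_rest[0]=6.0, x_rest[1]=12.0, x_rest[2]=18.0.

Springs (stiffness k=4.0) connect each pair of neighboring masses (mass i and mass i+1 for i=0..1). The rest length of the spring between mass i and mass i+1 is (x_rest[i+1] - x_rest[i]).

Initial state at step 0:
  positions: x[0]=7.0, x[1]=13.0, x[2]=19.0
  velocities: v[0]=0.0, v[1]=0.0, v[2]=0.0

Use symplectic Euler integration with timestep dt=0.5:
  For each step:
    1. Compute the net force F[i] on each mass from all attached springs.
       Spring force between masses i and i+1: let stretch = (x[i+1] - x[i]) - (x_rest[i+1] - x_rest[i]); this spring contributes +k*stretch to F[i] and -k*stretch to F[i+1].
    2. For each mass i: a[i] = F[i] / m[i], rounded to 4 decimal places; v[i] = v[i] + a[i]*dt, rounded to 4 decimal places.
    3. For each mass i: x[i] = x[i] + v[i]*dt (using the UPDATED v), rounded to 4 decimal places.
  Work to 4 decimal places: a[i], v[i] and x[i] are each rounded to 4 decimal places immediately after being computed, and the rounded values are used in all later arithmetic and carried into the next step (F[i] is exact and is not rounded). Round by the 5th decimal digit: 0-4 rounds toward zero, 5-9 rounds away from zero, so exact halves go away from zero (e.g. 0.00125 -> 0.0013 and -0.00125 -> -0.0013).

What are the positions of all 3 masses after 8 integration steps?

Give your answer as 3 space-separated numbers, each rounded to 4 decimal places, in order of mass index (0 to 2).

Answer: 7.0000 13.0000 19.0000

Derivation:
Step 0: x=[7.0000 13.0000 19.0000] v=[0.0000 0.0000 0.0000]
Step 1: x=[7.0000 13.0000 19.0000] v=[0.0000 0.0000 0.0000]
Step 2: x=[7.0000 13.0000 19.0000] v=[0.0000 0.0000 0.0000]
Step 3: x=[7.0000 13.0000 19.0000] v=[0.0000 0.0000 0.0000]
Step 4: x=[7.0000 13.0000 19.0000] v=[0.0000 0.0000 0.0000]
Step 5: x=[7.0000 13.0000 19.0000] v=[0.0000 0.0000 0.0000]
Step 6: x=[7.0000 13.0000 19.0000] v=[0.0000 0.0000 0.0000]
Step 7: x=[7.0000 13.0000 19.0000] v=[0.0000 0.0000 0.0000]
Step 8: x=[7.0000 13.0000 19.0000] v=[0.0000 0.0000 0.0000]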